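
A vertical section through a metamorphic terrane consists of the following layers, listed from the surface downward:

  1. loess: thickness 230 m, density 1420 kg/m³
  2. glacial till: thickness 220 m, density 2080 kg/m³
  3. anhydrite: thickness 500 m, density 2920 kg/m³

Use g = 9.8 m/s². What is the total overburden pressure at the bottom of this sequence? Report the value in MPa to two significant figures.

22 MPa

loess: 1420 kg/m³ × 9.8 m/s² × 230 m = 3.201×10^6 Pa = 3.201 MPa
glacial till: 2080 kg/m³ × 9.8 m/s² × 220 m = 4.484×10^6 Pa = 4.484 MPa
anhydrite: 2920 kg/m³ × 9.8 m/s² × 500 m = 1.431×10^7 Pa = 14.31 MPa
Total = 3.201 + 4.484 + 14.31 = 21.993 MPa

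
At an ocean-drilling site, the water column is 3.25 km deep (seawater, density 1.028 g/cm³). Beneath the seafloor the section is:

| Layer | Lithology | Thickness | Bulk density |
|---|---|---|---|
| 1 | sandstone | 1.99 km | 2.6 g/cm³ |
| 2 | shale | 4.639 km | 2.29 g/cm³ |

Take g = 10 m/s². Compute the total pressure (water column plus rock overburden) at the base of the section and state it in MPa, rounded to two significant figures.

190 MPa

seawater: 1028 kg/m³ × 10 m/s² × 3250 m = 3.341×10^7 Pa = 33.41 MPa
sandstone: 2600 kg/m³ × 10 m/s² × 1990 m = 5.174×10^7 Pa = 51.74 MPa
shale: 2290 kg/m³ × 10 m/s² × 4639 m = 1.062×10^8 Pa = 106.2 MPa
Total = 33.41 + 51.74 + 106.2 = 191.38 MPa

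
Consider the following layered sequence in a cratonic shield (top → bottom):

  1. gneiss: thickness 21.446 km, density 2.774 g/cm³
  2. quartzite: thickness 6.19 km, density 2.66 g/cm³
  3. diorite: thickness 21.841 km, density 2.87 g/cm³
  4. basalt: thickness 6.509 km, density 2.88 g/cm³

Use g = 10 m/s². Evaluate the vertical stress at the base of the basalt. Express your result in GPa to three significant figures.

1.57 GPa

gneiss: 2774 kg/m³ × 10 m/s² × 21446 m = 5.949×10^8 Pa = 0.5949 GPa
quartzite: 2660 kg/m³ × 10 m/s² × 6190 m = 1.647×10^8 Pa = 0.1647 GPa
diorite: 2870 kg/m³ × 10 m/s² × 21841 m = 6.268×10^8 Pa = 0.6268 GPa
basalt: 2880 kg/m³ × 10 m/s² × 6509 m = 1.875×10^8 Pa = 0.1875 GPa
Total = 0.5949 + 0.1647 + 0.6268 + 0.1875 = 1.5739 GPa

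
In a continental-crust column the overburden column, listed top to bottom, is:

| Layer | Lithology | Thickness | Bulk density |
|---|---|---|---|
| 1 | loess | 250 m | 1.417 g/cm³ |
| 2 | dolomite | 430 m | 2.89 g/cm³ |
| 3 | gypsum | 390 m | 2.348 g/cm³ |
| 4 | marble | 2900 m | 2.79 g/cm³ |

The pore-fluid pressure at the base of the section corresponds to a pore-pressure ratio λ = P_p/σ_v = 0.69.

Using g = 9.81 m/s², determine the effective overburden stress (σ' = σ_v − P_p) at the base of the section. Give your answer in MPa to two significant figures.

32 MPa

Overburden (lithostatic) stress σ_v:
loess: 1417 kg/m³ × 9.81 m/s² × 250 m = 3.475×10^6 Pa = 3.475 MPa
dolomite: 2890 kg/m³ × 9.81 m/s² × 430 m = 1.219×10^7 Pa = 12.19 MPa
gypsum: 2348 kg/m³ × 9.81 m/s² × 390 m = 8.983×10^6 Pa = 8.983 MPa
marble: 2790 kg/m³ × 9.81 m/s² × 2900 m = 7.937×10^7 Pa = 79.37 MPa
Total = 3.475 + 12.19 + 8.983 + 79.37 = 104.02 MPa
Pore pressure P_p = λ·σ_v = 0.69 × 104.0 MPa = 71.78 MPa
Effective stress σ' = σ_v − P_p = 104.0 − 71.78 = 32.247 MPa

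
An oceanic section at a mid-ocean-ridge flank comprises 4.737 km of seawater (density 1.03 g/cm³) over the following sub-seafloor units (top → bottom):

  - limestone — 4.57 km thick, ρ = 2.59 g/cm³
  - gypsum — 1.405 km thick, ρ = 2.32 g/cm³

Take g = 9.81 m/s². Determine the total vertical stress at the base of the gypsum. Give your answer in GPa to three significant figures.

seawater: 1030 kg/m³ × 9.81 m/s² × 4737 m = 4.786×10^7 Pa = 0.04786 GPa
limestone: 2590 kg/m³ × 9.81 m/s² × 4570 m = 1.161×10^8 Pa = 0.1161 GPa
gypsum: 2320 kg/m³ × 9.81 m/s² × 1405 m = 3.198×10^7 Pa = 0.03198 GPa
Total = 0.04786 + 0.1161 + 0.03198 = 0.19595 GPa

0.196 GPa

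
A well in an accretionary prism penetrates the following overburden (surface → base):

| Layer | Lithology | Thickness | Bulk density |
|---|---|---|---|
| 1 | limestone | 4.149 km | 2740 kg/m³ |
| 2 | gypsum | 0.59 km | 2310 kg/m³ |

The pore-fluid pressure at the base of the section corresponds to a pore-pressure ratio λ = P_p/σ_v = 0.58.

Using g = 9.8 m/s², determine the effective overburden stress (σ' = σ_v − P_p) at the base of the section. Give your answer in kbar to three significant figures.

0.524 kbar

Overburden (lithostatic) stress σ_v:
limestone: 2740 kg/m³ × 9.8 m/s² × 4149 m = 1.114×10^8 Pa = 111.4 MPa
gypsum: 2310 kg/m³ × 9.8 m/s² × 590 m = 1.336×10^7 Pa = 13.36 MPa
Total = 111.4 + 13.36 = 124.77 MPa
Pore pressure P_p = λ·σ_v = 0.58 × 124.8 MPa = 72.36 MPa
Effective stress σ' = σ_v − P_p = 124.8 − 72.36 = 52.401 MPa = 0.52401 kbar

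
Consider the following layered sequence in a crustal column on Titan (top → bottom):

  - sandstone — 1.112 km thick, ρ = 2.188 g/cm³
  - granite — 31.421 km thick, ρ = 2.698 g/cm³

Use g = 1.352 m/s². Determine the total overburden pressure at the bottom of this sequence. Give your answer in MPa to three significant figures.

118 MPa

sandstone: 2188 kg/m³ × 1.352 m/s² × 1112 m = 3.289×10^6 Pa = 3.289 MPa
granite: 2698 kg/m³ × 1.352 m/s² × 31421 m = 1.146×10^8 Pa = 114.6 MPa
Total = 3.289 + 114.6 = 117.90 MPa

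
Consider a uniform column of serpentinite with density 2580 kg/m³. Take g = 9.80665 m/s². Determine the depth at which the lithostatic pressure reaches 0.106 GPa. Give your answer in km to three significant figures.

h = P/(ρg) = 0.106 GPa / (2580 kg/m³ × 9.80665 m/s²) = 1.060×10^8 Pa / 25301 Pa/m = 4189.5 m
= 4.1895 km

4.19 km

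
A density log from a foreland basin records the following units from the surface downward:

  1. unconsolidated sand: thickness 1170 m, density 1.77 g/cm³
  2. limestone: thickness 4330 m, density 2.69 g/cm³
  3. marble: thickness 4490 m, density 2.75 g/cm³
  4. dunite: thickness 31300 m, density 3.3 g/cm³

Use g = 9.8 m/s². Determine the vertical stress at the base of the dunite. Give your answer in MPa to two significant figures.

unconsolidated sand: 1770 kg/m³ × 9.8 m/s² × 1170 m = 2.029×10^7 Pa = 20.29 MPa
limestone: 2690 kg/m³ × 9.8 m/s² × 4330 m = 1.141×10^8 Pa = 114.1 MPa
marble: 2750 kg/m³ × 9.8 m/s² × 4490 m = 1.210×10^8 Pa = 121.0 MPa
dunite: 3300 kg/m³ × 9.8 m/s² × 31300 m = 1.012×10^9 Pa = 1012 MPa
Total = 20.29 + 114.1 + 121.0 + 1012 = 1267.7 MPa

1300 MPa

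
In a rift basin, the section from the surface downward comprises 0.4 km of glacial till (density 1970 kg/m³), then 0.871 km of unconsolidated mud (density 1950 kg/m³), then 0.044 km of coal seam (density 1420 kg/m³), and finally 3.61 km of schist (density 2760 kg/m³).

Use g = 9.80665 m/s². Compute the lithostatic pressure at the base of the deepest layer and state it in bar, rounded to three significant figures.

1230 bar

glacial till: 1970 kg/m³ × 9.80665 m/s² × 400 m = 7.728×10^6 Pa = 77.28 bar
unconsolidated mud: 1950 kg/m³ × 9.80665 m/s² × 871 m = 1.666×10^7 Pa = 166.6 bar
coal seam: 1420 kg/m³ × 9.80665 m/s² × 44 m = 6.127×10^5 Pa = 6.127 bar
schist: 2760 kg/m³ × 9.80665 m/s² × 3610 m = 9.771×10^7 Pa = 977.1 bar
Total = 77.28 + 166.6 + 6.127 + 977.1 = 1227.1 bar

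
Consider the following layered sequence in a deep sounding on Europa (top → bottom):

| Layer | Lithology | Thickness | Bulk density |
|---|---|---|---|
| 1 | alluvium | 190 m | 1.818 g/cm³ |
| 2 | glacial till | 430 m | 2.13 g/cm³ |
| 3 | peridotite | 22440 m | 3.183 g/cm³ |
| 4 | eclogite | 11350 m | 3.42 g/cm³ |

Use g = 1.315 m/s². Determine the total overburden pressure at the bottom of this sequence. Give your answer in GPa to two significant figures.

alluvium: 1818 kg/m³ × 1.315 m/s² × 190 m = 4.542×10^5 Pa = 4.542×10^-4 GPa
glacial till: 2130 kg/m³ × 1.315 m/s² × 430 m = 1.204×10^6 Pa = 1.204×10^-3 GPa
peridotite: 3183 kg/m³ × 1.315 m/s² × 22440 m = 9.393×10^7 Pa = 0.09393 GPa
eclogite: 3420 kg/m³ × 1.315 m/s² × 11350 m = 5.104×10^7 Pa = 0.05104 GPa
Total = 4.542×10^-4 + 1.204×10^-3 + 0.09393 + 0.05104 = 0.14663 GPa

0.15 GPa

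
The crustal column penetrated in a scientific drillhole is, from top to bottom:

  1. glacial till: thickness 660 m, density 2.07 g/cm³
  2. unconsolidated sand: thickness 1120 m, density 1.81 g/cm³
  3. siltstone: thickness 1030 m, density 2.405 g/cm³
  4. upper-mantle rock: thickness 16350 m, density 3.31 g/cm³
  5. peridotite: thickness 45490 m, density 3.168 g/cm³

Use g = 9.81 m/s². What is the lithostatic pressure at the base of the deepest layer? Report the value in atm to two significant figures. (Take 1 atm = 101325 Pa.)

20000 atm

glacial till: 2070 kg/m³ × 9.81 m/s² × 660 m = 1.340×10^7 Pa = 132.3 atm
unconsolidated sand: 1810 kg/m³ × 9.81 m/s² × 1120 m = 1.989×10^7 Pa = 196.3 atm
siltstone: 2405 kg/m³ × 9.81 m/s² × 1030 m = 2.430×10^7 Pa = 239.8 atm
upper-mantle rock: 3310 kg/m³ × 9.81 m/s² × 16350 m = 5.309×10^8 Pa = 5240 atm
peridotite: 3168 kg/m³ × 9.81 m/s² × 45490 m = 1.414×10^9 Pa = 13953 atm
Total = 132.3 + 196.3 + 239.8 + 5240 + 13953 = 19761 atm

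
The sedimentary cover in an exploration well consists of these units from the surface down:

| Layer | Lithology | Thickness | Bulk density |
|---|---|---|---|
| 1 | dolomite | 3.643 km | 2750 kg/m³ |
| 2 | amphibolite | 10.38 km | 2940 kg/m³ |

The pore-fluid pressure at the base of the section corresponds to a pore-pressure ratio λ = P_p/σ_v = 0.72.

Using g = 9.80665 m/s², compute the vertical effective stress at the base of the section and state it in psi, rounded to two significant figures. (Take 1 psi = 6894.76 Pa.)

16000 psi

Overburden (lithostatic) stress σ_v:
dolomite: 2750 kg/m³ × 9.80665 m/s² × 3643 m = 9.825×10^7 Pa = 98.25 MPa
amphibolite: 2940 kg/m³ × 9.80665 m/s² × 10380 m = 2.993×10^8 Pa = 299.3 MPa
Total = 98.25 + 299.3 = 397.52 MPa
Pore pressure P_p = λ·σ_v = 0.72 × 397.5 MPa = 286.2 MPa
Effective stress σ' = σ_v − P_p = 397.5 − 286.2 = 111.30 MPa = 16143 psi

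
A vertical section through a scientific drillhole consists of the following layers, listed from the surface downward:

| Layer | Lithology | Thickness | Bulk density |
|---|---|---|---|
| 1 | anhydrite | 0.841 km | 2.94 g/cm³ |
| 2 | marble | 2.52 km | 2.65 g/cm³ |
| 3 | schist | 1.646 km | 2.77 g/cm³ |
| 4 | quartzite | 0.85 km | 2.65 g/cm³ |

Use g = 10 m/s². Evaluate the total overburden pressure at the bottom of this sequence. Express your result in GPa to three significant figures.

0.160 GPa

anhydrite: 2940 kg/m³ × 10 m/s² × 841 m = 2.473×10^7 Pa = 0.02473 GPa
marble: 2650 kg/m³ × 10 m/s² × 2520 m = 6.678×10^7 Pa = 0.06678 GPa
schist: 2770 kg/m³ × 10 m/s² × 1646 m = 4.559×10^7 Pa = 0.04559 GPa
quartzite: 2650 kg/m³ × 10 m/s² × 850 m = 2.252×10^7 Pa = 0.02252 GPa
Total = 0.02473 + 0.06678 + 0.04559 + 0.02252 = 0.15962 GPa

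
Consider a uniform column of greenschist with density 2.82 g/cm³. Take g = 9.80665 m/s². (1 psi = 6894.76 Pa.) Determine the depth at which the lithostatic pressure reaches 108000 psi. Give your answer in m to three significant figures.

26900 m

h = P/(ρg) = 108000 psi / (2820 kg/m³ × 9.80665 m/s²) = 7.446×10^8 Pa / 27655 Pa/m = 26926 m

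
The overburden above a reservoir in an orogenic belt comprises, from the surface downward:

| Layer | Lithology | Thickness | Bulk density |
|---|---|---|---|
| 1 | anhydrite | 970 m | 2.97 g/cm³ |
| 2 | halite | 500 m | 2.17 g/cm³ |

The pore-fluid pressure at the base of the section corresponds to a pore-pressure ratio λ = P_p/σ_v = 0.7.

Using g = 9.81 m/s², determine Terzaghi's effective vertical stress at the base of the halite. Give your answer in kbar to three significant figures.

0.117 kbar

Overburden (lithostatic) stress σ_v:
anhydrite: 2970 kg/m³ × 9.81 m/s² × 970 m = 2.826×10^7 Pa = 28.26 MPa
halite: 2170 kg/m³ × 9.81 m/s² × 500 m = 1.064×10^7 Pa = 10.64 MPa
Total = 28.26 + 10.64 = 38.905 MPa
Pore pressure P_p = λ·σ_v = 0.7 × 38.91 MPa = 27.23 MPa
Effective stress σ' = σ_v − P_p = 38.91 − 27.23 = 11.672 MPa = 0.11672 kbar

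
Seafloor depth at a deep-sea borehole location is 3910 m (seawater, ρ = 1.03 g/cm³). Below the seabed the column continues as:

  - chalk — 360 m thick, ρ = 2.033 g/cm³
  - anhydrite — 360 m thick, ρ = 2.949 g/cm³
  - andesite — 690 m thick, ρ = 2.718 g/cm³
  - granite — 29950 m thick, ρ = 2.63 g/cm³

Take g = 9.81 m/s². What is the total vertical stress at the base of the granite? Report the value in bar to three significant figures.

seawater: 1030 kg/m³ × 9.81 m/s² × 3910 m = 3.951×10^7 Pa = 395.1 bar
chalk: 2033 kg/m³ × 9.81 m/s² × 360 m = 7.180×10^6 Pa = 71.80 bar
anhydrite: 2949 kg/m³ × 9.81 m/s² × 360 m = 1.041×10^7 Pa = 104.1 bar
andesite: 2718 kg/m³ × 9.81 m/s² × 690 m = 1.840×10^7 Pa = 184.0 bar
granite: 2630 kg/m³ × 9.81 m/s² × 29950 m = 7.727×10^8 Pa = 7727 bar
Total = 395.1 + 71.80 + 104.1 + 184.0 + 7727 = 8482.2 bar

8480 bar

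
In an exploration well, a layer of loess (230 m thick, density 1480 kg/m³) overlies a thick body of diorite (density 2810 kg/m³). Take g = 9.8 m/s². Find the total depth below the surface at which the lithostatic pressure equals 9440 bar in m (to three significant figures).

Pressure at base of upper layers: 1480×9.8×230 = 3.336×10^6 Pa = 33.36 bar
Remaining pressure to be supplied by diorite: 9.440×10^8 − 3.336×10^6 = 9.407×10^8 Pa
Additional depth in diorite = 9.407×10^8 Pa / (2810 kg/m³ × 9.8 m/s²) = 34159 m
Total depth = 230 m + 34159 m = 34389 m

34400 m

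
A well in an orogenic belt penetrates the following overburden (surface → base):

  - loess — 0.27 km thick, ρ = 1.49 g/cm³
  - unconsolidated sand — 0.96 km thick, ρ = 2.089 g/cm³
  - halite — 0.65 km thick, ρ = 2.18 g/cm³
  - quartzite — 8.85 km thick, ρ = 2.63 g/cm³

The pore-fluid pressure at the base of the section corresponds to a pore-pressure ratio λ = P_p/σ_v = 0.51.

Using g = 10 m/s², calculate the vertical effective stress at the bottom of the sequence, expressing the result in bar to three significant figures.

Overburden (lithostatic) stress σ_v:
loess: 1490 kg/m³ × 10 m/s² × 270 m = 4.023×10^6 Pa = 4.023 MPa
unconsolidated sand: 2089 kg/m³ × 10 m/s² × 960 m = 2.005×10^7 Pa = 20.05 MPa
halite: 2180 kg/m³ × 10 m/s² × 650 m = 1.417×10^7 Pa = 14.17 MPa
quartzite: 2630 kg/m³ × 10 m/s² × 8850 m = 2.328×10^8 Pa = 232.8 MPa
Total = 4.023 + 20.05 + 14.17 + 232.8 = 271.00 MPa
Pore pressure P_p = λ·σ_v = 0.51 × 271.0 MPa = 138.2 MPa
Effective stress σ' = σ_v − P_p = 271.0 − 138.2 = 132.79 MPa = 1327.9 bar

1330 bar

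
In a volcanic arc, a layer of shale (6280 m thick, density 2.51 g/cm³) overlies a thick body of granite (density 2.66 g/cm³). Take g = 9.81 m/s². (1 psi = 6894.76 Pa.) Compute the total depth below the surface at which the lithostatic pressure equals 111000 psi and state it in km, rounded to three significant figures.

Pressure at base of upper layers: 2510×9.81×6280 = 1.546×10^8 Pa = 22428 psi
Remaining pressure to be supplied by granite: 7.653×10^8 − 1.546×10^8 = 6.107×10^8 Pa
Additional depth in granite = 6.107×10^8 Pa / (2660 kg/m³ × 9.81 m/s²) = 23403 m
Total depth = 6280 m + 23403 m = 29683 m
= 29.683 km

29.7 km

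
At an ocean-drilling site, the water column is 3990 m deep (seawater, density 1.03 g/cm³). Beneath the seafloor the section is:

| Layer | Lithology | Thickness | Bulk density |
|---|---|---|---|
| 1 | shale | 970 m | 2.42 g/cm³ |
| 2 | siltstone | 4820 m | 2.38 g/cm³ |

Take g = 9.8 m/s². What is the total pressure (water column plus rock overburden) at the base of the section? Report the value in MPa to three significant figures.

176 MPa

seawater: 1030 kg/m³ × 9.8 m/s² × 3990 m = 4.028×10^7 Pa = 40.28 MPa
shale: 2420 kg/m³ × 9.8 m/s² × 970 m = 2.300×10^7 Pa = 23.00 MPa
siltstone: 2380 kg/m³ × 9.8 m/s² × 4820 m = 1.124×10^8 Pa = 112.4 MPa
Total = 40.28 + 23.00 + 112.4 = 175.70 MPa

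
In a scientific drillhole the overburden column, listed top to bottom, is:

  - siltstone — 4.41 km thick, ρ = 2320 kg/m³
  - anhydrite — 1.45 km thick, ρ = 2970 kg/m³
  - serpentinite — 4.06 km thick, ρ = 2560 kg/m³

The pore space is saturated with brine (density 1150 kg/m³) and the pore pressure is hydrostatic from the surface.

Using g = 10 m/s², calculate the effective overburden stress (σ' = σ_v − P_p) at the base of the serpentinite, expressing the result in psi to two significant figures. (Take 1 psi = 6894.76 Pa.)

20000 psi

Overburden (lithostatic) stress σ_v:
siltstone: 2320 kg/m³ × 10 m/s² × 4410 m = 1.023×10^8 Pa = 102.3 MPa
anhydrite: 2970 kg/m³ × 10 m/s² × 1450 m = 4.306×10^7 Pa = 43.06 MPa
serpentinite: 2560 kg/m³ × 10 m/s² × 4060 m = 1.039×10^8 Pa = 103.9 MPa
Total = 102.3 + 43.06 + 103.9 = 249.31 MPa
Pore pressure P_p = 1150 kg/m³ × 10 m/s² × 9920 m = 1.141×10^8 Pa = 114.1 MPa
Effective stress σ' = σ_v − P_p = 249.3 − 114.1 = 135.23 MPa = 19614 psi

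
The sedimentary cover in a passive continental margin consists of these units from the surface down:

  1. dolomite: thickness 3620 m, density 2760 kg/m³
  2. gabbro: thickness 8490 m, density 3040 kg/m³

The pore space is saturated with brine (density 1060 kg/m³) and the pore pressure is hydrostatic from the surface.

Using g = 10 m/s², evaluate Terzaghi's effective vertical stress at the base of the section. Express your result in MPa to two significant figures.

230 MPa

Overburden (lithostatic) stress σ_v:
dolomite: 2760 kg/m³ × 10 m/s² × 3620 m = 9.991×10^7 Pa = 99.91 MPa
gabbro: 3040 kg/m³ × 10 m/s² × 8490 m = 2.581×10^8 Pa = 258.1 MPa
Total = 99.91 + 258.1 = 358.01 MPa
Pore pressure P_p = 1060 kg/m³ × 10 m/s² × 12110 m = 1.284×10^8 Pa = 128.4 MPa
Effective stress σ' = σ_v − P_p = 358.0 − 128.4 = 229.64 MPa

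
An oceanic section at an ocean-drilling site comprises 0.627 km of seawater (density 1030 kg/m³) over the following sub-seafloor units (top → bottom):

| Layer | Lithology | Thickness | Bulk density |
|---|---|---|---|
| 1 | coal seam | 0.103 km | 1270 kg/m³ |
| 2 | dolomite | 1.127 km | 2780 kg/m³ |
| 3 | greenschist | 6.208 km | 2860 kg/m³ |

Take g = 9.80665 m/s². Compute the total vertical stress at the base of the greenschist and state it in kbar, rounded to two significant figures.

seawater: 1030 kg/m³ × 9.80665 m/s² × 627 m = 6.333×10^6 Pa = 0.06333 kbar
coal seam: 1270 kg/m³ × 9.80665 m/s² × 103 m = 1.283×10^6 Pa = 0.01283 kbar
dolomite: 2780 kg/m³ × 9.80665 m/s² × 1127 m = 3.072×10^7 Pa = 0.3072 kbar
greenschist: 2860 kg/m³ × 9.80665 m/s² × 6208 m = 1.741×10^8 Pa = 1.741 kbar
Total = 0.06333 + 0.01283 + 0.3072 + 1.741 = 2.1246 kbar

2.1 kbar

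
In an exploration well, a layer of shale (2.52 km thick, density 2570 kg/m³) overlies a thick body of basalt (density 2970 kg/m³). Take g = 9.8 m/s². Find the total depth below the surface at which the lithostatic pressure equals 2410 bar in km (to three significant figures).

Pressure at base of upper layers: 2570×9.8×2520 = 6.347×10^7 Pa = 634.7 bar
Remaining pressure to be supplied by basalt: 2.410×10^8 − 6.347×10^7 = 1.775×10^8 Pa
Additional depth in basalt = 1.775×10^8 Pa / (2970 kg/m³ × 9.8 m/s²) = 6099.5 m
Total depth = 2520 m + 6099.5 m = 8619.5 m
= 8.6195 km

8.62 km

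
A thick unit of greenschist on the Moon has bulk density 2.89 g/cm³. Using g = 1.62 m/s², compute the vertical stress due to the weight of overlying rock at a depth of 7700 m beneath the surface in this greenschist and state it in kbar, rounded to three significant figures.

0.360 kbar

greenschist: 2890 kg/m³ × 1.62 m/s² × 7700 m = 3.605×10^7 Pa = 0.3605 kbar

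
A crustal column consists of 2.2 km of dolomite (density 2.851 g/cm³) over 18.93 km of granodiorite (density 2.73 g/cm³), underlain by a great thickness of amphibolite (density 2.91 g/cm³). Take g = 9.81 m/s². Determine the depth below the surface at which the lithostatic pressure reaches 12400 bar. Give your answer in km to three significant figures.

44.7 km

Pressure at base of upper layers: 2851×9.81×2200 + 2730×9.81×18930 = 5.685×10^8 Pa = 5685 bar
Remaining pressure to be supplied by amphibolite: 1.240×10^9 − 5.685×10^8 = 6.715×10^8 Pa
Additional depth in amphibolite = 6.715×10^8 Pa / (2910 kg/m³ × 9.81 m/s²) = 23523 m
Total depth = 21130 m + 23523 m = 44653 m
= 44.653 km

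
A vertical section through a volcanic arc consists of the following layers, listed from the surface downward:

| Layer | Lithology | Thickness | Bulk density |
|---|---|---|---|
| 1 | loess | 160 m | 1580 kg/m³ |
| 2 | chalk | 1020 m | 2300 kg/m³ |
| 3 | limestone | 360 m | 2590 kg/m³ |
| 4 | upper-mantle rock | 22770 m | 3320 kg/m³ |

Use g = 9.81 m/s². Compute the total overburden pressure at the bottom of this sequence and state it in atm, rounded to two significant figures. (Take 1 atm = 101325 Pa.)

loess: 1580 kg/m³ × 9.81 m/s² × 160 m = 2.480×10^6 Pa = 24.48 atm
chalk: 2300 kg/m³ × 9.81 m/s² × 1020 m = 2.301×10^7 Pa = 227.1 atm
limestone: 2590 kg/m³ × 9.81 m/s² × 360 m = 9.147×10^6 Pa = 90.27 atm
upper-mantle rock: 3320 kg/m³ × 9.81 m/s² × 22770 m = 7.416×10^8 Pa = 7319 atm
Total = 24.48 + 227.1 + 90.27 + 7319 = 7660.9 atm

7700 atm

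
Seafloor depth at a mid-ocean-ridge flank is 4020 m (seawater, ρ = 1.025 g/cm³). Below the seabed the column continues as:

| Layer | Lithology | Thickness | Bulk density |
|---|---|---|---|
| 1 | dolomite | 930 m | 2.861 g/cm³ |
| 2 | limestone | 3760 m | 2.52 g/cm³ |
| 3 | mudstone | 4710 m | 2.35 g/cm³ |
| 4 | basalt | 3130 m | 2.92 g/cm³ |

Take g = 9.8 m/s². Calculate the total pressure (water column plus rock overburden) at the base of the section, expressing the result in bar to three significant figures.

seawater: 1025 kg/m³ × 9.8 m/s² × 4020 m = 4.038×10^7 Pa = 403.8 bar
dolomite: 2861 kg/m³ × 9.8 m/s² × 930 m = 2.608×10^7 Pa = 260.8 bar
limestone: 2520 kg/m³ × 9.8 m/s² × 3760 m = 9.286×10^7 Pa = 928.6 bar
mudstone: 2350 kg/m³ × 9.8 m/s² × 4710 m = 1.085×10^8 Pa = 1085 bar
basalt: 2920 kg/m³ × 9.8 m/s² × 3130 m = 8.957×10^7 Pa = 895.7 bar
Total = 403.8 + 260.8 + 928.6 + 1085 + 895.7 = 3573.5 bar

3570 bar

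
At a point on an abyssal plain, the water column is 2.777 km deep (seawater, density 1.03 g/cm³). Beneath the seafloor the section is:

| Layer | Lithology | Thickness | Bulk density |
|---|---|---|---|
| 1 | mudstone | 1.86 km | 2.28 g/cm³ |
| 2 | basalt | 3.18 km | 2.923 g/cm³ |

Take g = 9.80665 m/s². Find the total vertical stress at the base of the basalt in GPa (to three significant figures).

seawater: 1030 kg/m³ × 9.80665 m/s² × 2777 m = 2.805×10^7 Pa = 0.02805 GPa
mudstone: 2280 kg/m³ × 9.80665 m/s² × 1860 m = 4.159×10^7 Pa = 0.04159 GPa
basalt: 2923 kg/m³ × 9.80665 m/s² × 3180 m = 9.115×10^7 Pa = 0.09115 GPa
Total = 0.02805 + 0.04159 + 0.09115 = 0.16079 GPa

0.161 GPa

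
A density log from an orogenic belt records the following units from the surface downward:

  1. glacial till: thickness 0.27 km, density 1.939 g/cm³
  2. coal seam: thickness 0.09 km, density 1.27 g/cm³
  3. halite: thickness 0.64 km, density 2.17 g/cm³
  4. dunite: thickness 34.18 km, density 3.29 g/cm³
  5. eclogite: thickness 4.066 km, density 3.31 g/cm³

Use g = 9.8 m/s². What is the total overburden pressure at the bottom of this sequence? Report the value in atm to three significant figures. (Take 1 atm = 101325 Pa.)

glacial till: 1939 kg/m³ × 9.8 m/s² × 270 m = 5.131×10^6 Pa = 50.64 atm
coal seam: 1270 kg/m³ × 9.8 m/s² × 90 m = 1.120×10^6 Pa = 11.05 atm
halite: 2170 kg/m³ × 9.8 m/s² × 640 m = 1.361×10^7 Pa = 134.3 atm
dunite: 3290 kg/m³ × 9.8 m/s² × 34180 m = 1.102×10^9 Pa = 10876 atm
eclogite: 3310 kg/m³ × 9.8 m/s² × 4066 m = 1.319×10^8 Pa = 1302 atm
Total = 50.64 + 11.05 + 134.3 + 10876 + 1302 = 12374 atm

12400 atm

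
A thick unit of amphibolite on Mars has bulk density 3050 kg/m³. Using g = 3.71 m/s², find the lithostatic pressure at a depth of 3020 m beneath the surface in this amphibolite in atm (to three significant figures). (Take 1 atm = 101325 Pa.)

337 atm

amphibolite: 3050 kg/m³ × 3.71 m/s² × 3020 m = 3.417×10^7 Pa = 337.3 atm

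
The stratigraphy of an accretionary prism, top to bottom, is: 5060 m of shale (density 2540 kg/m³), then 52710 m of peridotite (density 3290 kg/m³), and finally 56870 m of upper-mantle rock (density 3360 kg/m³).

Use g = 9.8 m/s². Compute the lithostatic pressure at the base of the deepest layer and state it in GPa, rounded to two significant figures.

shale: 2540 kg/m³ × 9.8 m/s² × 5060 m = 1.260×10^8 Pa = 0.1260 GPa
peridotite: 3290 kg/m³ × 9.8 m/s² × 52710 m = 1.699×10^9 Pa = 1.699 GPa
upper-mantle rock: 3360 kg/m³ × 9.8 m/s² × 56870 m = 1.873×10^9 Pa = 1.873 GPa
Total = 0.1260 + 1.699 + 1.873 = 3.6980 GPa

3.7 GPa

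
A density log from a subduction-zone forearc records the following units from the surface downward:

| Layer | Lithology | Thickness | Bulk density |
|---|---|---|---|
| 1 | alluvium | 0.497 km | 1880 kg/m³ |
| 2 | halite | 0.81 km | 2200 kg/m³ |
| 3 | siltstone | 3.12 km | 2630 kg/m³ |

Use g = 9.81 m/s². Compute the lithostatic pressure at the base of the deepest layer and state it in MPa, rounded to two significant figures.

alluvium: 1880 kg/m³ × 9.81 m/s² × 497 m = 9.166×10^6 Pa = 9.166 MPa
halite: 2200 kg/m³ × 9.81 m/s² × 810 m = 1.748×10^7 Pa = 17.48 MPa
siltstone: 2630 kg/m³ × 9.81 m/s² × 3120 m = 8.050×10^7 Pa = 80.50 MPa
Total = 9.166 + 17.48 + 80.50 = 107.14 MPa

110 MPa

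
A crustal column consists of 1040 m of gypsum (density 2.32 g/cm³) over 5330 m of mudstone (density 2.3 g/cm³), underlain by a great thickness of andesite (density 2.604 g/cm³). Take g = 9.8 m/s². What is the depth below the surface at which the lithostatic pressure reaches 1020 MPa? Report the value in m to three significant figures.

40700 m

Pressure at base of upper layers: 2320×9.8×1040 + 2300×9.8×5330 = 1.438×10^8 Pa = 143.8 MPa
Remaining pressure to be supplied by andesite: 1.020×10^9 − 1.438×10^8 = 8.762×10^8 Pa
Additional depth in andesite = 8.762×10^8 Pa / (2604 kg/m³ × 9.8 m/s²) = 34336 m
Total depth = 6370 m + 34336 m = 40706 m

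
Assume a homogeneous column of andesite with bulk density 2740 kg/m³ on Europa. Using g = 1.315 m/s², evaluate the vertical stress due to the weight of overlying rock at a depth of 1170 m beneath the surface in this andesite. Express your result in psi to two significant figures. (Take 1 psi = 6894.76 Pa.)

andesite: 2740 kg/m³ × 1.315 m/s² × 1170 m = 4.216×10^6 Pa = 611.4 psi

610 psi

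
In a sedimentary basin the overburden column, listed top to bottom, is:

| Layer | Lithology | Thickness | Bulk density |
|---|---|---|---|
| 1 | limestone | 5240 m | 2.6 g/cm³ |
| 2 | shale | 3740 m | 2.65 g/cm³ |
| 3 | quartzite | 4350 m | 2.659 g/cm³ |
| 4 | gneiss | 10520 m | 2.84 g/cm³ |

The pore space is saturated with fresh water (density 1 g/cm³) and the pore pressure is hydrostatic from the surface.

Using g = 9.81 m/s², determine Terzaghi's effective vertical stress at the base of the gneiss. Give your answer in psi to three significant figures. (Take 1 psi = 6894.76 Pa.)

Overburden (lithostatic) stress σ_v:
limestone: 2600 kg/m³ × 9.81 m/s² × 5240 m = 1.337×10^8 Pa = 133.7 MPa
shale: 2650 kg/m³ × 9.81 m/s² × 3740 m = 9.723×10^7 Pa = 97.23 MPa
quartzite: 2659 kg/m³ × 9.81 m/s² × 4350 m = 1.135×10^8 Pa = 113.5 MPa
gneiss: 2840 kg/m³ × 9.81 m/s² × 10520 m = 2.931×10^8 Pa = 293.1 MPa
Total = 133.7 + 97.23 + 113.5 + 293.1 = 637.44 MPa
Pore pressure P_p = 1000 kg/m³ × 9.81 m/s² × 23850 m = 2.340×10^8 Pa = 234.0 MPa
Effective stress σ' = σ_v − P_p = 637.4 − 234.0 = 403.47 MPa = 58518 psi

58500 psi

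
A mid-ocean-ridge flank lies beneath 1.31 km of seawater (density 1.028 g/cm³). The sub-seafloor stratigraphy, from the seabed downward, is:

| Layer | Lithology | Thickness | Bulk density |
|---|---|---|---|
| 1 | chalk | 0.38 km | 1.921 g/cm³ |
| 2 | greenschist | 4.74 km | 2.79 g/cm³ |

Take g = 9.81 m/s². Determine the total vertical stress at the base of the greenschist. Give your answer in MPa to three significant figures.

150 MPa

seawater: 1028 kg/m³ × 9.81 m/s² × 1310 m = 1.321×10^7 Pa = 13.21 MPa
chalk: 1921 kg/m³ × 9.81 m/s² × 380 m = 7.161×10^6 Pa = 7.161 MPa
greenschist: 2790 kg/m³ × 9.81 m/s² × 4740 m = 1.297×10^8 Pa = 129.7 MPa
Total = 13.21 + 7.161 + 129.7 = 150.11 MPa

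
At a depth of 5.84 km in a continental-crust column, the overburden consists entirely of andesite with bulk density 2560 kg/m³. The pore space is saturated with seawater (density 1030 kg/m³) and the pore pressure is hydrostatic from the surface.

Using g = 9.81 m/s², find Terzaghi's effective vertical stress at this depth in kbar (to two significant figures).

Overburden (lithostatic) stress σ_v:
andesite: 2560 kg/m³ × 9.81 m/s² × 5840 m = 1.467×10^8 Pa = 146.7 MPa
Pore pressure P_p = 1030 kg/m³ × 9.81 m/s² × 5840 m = 5.901×10^7 Pa = 59.01 MPa
Effective stress σ' = σ_v − P_p = 146.7 − 59.01 = 87.654 MPa = 0.87654 kbar

0.88 kbar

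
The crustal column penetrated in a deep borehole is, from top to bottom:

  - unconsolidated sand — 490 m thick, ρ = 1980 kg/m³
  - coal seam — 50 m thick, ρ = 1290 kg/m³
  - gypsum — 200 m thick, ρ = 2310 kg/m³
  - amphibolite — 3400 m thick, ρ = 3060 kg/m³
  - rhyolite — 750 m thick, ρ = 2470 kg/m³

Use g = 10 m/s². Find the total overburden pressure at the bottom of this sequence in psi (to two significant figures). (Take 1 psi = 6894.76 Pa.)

20000 psi

unconsolidated sand: 1980 kg/m³ × 10 m/s² × 490 m = 9.702×10^6 Pa = 1407 psi
coal seam: 1290 kg/m³ × 10 m/s² × 50 m = 6.450×10^5 Pa = 93.55 psi
gypsum: 2310 kg/m³ × 10 m/s² × 200 m = 4.620×10^6 Pa = 670.1 psi
amphibolite: 3060 kg/m³ × 10 m/s² × 3400 m = 1.040×10^8 Pa = 15090 psi
rhyolite: 2470 kg/m³ × 10 m/s² × 750 m = 1.853×10^7 Pa = 2687 psi
Total = 1407 + 93.55 + 670.1 + 15090 + 2687 = 19947 psi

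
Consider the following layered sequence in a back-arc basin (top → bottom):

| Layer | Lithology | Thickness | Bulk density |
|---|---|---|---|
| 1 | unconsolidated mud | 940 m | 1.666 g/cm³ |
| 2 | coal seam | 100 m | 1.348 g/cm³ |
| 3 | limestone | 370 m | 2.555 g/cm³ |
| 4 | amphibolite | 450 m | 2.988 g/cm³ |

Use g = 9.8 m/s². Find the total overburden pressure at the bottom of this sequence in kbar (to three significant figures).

unconsolidated mud: 1666 kg/m³ × 9.8 m/s² × 940 m = 1.535×10^7 Pa = 0.1535 kbar
coal seam: 1348 kg/m³ × 9.8 m/s² × 100 m = 1.321×10^6 Pa = 0.01321 kbar
limestone: 2555 kg/m³ × 9.8 m/s² × 370 m = 9.264×10^6 Pa = 0.09264 kbar
amphibolite: 2988 kg/m³ × 9.8 m/s² × 450 m = 1.318×10^7 Pa = 0.1318 kbar
Total = 0.1535 + 0.01321 + 0.09264 + 0.1318 = 0.39110 kbar

0.391 kbar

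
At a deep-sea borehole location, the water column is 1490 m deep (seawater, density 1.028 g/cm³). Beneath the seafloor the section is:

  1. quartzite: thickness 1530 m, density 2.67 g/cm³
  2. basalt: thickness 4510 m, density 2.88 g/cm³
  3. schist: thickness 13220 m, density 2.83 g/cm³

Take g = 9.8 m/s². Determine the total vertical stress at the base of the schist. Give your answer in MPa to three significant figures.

seawater: 1028 kg/m³ × 9.8 m/s² × 1490 m = 1.501×10^7 Pa = 15.01 MPa
quartzite: 2670 kg/m³ × 9.8 m/s² × 1530 m = 4.003×10^7 Pa = 40.03 MPa
basalt: 2880 kg/m³ × 9.8 m/s² × 4510 m = 1.273×10^8 Pa = 127.3 MPa
schist: 2830 kg/m³ × 9.8 m/s² × 13220 m = 3.666×10^8 Pa = 366.6 MPa
Total = 15.01 + 40.03 + 127.3 + 366.6 = 548.98 MPa

549 MPa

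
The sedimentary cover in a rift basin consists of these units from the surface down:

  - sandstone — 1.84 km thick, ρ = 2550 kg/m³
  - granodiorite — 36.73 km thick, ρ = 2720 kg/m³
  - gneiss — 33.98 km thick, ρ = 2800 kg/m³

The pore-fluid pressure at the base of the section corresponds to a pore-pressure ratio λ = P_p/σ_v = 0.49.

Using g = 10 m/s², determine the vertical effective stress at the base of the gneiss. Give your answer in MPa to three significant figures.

Overburden (lithostatic) stress σ_v:
sandstone: 2550 kg/m³ × 10 m/s² × 1840 m = 4.692×10^7 Pa = 46.92 MPa
granodiorite: 2720 kg/m³ × 10 m/s² × 36730 m = 9.991×10^8 Pa = 999.1 MPa
gneiss: 2800 kg/m³ × 10 m/s² × 33980 m = 9.514×10^8 Pa = 951.4 MPa
Total = 46.92 + 999.1 + 951.4 = 1997.4 MPa
Pore pressure P_p = λ·σ_v = 0.49 × 1997 MPa = 978.7 MPa
Effective stress σ' = σ_v − P_p = 1997 − 978.7 = 1018.7 MPa

1020 MPa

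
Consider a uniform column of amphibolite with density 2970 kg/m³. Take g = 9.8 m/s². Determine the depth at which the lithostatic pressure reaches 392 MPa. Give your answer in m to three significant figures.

h = P/(ρg) = 392 MPa / (2970 kg/m³ × 9.8 m/s²) = 3.920×10^8 Pa / 29106 Pa/m = 13468 m

13500 m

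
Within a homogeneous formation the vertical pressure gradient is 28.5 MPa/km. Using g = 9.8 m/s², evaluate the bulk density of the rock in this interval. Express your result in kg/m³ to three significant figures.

ρ = (dP/dz)/g = 28.5 MPa/km / 9.8 m/s² = 28500 Pa/m / 9.8 m/s² = 2908.2 kg/m³

2910 kg/m³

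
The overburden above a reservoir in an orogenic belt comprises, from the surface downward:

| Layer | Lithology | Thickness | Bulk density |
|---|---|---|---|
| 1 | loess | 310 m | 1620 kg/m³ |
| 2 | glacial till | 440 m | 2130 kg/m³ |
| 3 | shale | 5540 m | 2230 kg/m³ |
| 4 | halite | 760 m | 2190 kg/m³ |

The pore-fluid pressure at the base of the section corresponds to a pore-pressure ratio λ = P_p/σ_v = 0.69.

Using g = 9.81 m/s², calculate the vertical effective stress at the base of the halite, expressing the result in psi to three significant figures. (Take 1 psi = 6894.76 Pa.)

Overburden (lithostatic) stress σ_v:
loess: 1620 kg/m³ × 9.81 m/s² × 310 m = 4.927×10^6 Pa = 4.927 MPa
glacial till: 2130 kg/m³ × 9.81 m/s² × 440 m = 9.194×10^6 Pa = 9.194 MPa
shale: 2230 kg/m³ × 9.81 m/s² × 5540 m = 1.212×10^8 Pa = 121.2 MPa
halite: 2190 kg/m³ × 9.81 m/s² × 760 m = 1.633×10^7 Pa = 16.33 MPa
Total = 4.927 + 9.194 + 121.2 + 16.33 = 151.64 MPa
Pore pressure P_p = λ·σ_v = 0.69 × 151.6 MPa = 104.6 MPa
Effective stress σ' = σ_v − P_p = 151.6 − 104.6 = 47.009 MPa = 6818.1 psi

6820 psi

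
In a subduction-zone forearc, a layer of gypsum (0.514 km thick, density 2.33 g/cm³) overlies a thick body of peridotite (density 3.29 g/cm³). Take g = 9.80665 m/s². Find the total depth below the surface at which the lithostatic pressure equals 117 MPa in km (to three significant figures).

Pressure at base of upper layers: 2330×9.80665×514 = 1.174×10^7 Pa = 11.74 MPa
Remaining pressure to be supplied by peridotite: 1.170×10^8 − 1.174×10^7 = 1.053×10^8 Pa
Additional depth in peridotite = 1.053×10^8 Pa / (3290 kg/m³ × 9.80665 m/s²) = 3262.3 m
Total depth = 514 m + 3262.3 m = 3776.3 m
= 3.7763 km

3.78 km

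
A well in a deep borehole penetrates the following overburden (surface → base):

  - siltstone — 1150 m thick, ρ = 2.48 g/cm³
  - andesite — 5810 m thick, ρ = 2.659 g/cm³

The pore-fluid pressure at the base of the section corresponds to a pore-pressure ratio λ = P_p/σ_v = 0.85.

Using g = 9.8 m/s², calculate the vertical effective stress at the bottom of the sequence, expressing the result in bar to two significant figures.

270 bar

Overburden (lithostatic) stress σ_v:
siltstone: 2480 kg/m³ × 9.8 m/s² × 1150 m = 2.795×10^7 Pa = 27.95 MPa
andesite: 2659 kg/m³ × 9.8 m/s² × 5810 m = 1.514×10^8 Pa = 151.4 MPa
Total = 27.95 + 151.4 = 179.35 MPa
Pore pressure P_p = λ·σ_v = 0.85 × 179.3 MPa = 152.4 MPa
Effective stress σ' = σ_v − P_p = 179.3 − 152.4 = 26.902 MPa = 269.02 bar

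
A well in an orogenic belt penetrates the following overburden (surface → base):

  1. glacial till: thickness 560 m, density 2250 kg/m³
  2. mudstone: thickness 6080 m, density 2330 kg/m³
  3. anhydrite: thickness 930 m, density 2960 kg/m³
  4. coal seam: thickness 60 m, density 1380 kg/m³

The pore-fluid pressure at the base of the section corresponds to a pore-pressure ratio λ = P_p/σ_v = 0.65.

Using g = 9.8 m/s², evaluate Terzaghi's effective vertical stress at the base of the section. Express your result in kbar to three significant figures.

0.626 kbar

Overburden (lithostatic) stress σ_v:
glacial till: 2250 kg/m³ × 9.8 m/s² × 560 m = 1.235×10^7 Pa = 12.35 MPa
mudstone: 2330 kg/m³ × 9.8 m/s² × 6080 m = 1.388×10^8 Pa = 138.8 MPa
anhydrite: 2960 kg/m³ × 9.8 m/s² × 930 m = 2.698×10^7 Pa = 26.98 MPa
coal seam: 1380 kg/m³ × 9.8 m/s² × 60 m = 8.114×10^5 Pa = 0.8114 MPa
Total = 12.35 + 138.8 + 26.98 + 0.8114 = 178.97 MPa
Pore pressure P_p = λ·σ_v = 0.65 × 179.0 MPa = 116.3 MPa
Effective stress σ' = σ_v − P_p = 179.0 − 116.3 = 62.639 MPa = 0.62639 kbar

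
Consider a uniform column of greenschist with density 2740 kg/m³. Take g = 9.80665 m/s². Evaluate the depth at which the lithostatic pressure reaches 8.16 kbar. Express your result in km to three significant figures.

h = P/(ρg) = 8.16 kbar / (2740 kg/m³ × 9.80665 m/s²) = 8.160×10^8 Pa / 26870 Pa/m = 30368 m
= 30.368 km

30.4 km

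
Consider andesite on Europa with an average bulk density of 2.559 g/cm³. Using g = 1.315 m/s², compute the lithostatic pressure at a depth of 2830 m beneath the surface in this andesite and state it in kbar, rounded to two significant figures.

andesite: 2559 kg/m³ × 1.315 m/s² × 2830 m = 9.523×10^6 Pa = 0.09523 kbar

0.095 kbar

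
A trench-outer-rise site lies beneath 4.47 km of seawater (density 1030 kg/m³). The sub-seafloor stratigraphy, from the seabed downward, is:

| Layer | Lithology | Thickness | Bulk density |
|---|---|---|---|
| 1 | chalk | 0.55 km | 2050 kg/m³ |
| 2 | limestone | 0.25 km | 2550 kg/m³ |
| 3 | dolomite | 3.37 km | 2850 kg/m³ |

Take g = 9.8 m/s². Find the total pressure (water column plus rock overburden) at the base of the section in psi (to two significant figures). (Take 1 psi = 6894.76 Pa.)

23000 psi

seawater: 1030 kg/m³ × 9.8 m/s² × 4470 m = 4.512×10^7 Pa = 6544 psi
chalk: 2050 kg/m³ × 9.8 m/s² × 550 m = 1.105×10^7 Pa = 1603 psi
limestone: 2550 kg/m³ × 9.8 m/s² × 250 m = 6.247×10^6 Pa = 906.1 psi
dolomite: 2850 kg/m³ × 9.8 m/s² × 3370 m = 9.412×10^7 Pa = 13652 psi
Total = 6544 + 1603 + 906.1 + 13652 = 22704 psi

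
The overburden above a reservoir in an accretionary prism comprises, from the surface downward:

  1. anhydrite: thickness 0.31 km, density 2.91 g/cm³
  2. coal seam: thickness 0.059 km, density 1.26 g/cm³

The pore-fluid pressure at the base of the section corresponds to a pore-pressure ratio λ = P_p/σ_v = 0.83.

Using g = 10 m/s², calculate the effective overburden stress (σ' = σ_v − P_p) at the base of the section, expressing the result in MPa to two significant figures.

1.7 MPa

Overburden (lithostatic) stress σ_v:
anhydrite: 2910 kg/m³ × 10 m/s² × 310 m = 9.021×10^6 Pa = 9.021 MPa
coal seam: 1260 kg/m³ × 10 m/s² × 59 m = 7.434×10^5 Pa = 0.7434 MPa
Total = 9.021 + 0.7434 = 9.7644 MPa
Pore pressure P_p = λ·σ_v = 0.83 × 9.764 MPa = 8.104 MPa
Effective stress σ' = σ_v − P_p = 9.764 − 8.104 = 1.6599 MPa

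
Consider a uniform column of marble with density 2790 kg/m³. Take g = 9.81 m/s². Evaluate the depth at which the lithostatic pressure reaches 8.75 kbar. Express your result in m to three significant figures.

h = P/(ρg) = 8.75 kbar / (2790 kg/m³ × 9.81 m/s²) = 8.750×10^8 Pa / 27370 Pa/m = 31969 m

32000 m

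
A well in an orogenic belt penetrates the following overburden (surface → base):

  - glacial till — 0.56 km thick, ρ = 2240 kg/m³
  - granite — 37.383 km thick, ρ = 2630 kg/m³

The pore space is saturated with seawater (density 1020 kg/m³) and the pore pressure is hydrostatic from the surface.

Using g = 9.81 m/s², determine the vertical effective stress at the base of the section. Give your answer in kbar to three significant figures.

Overburden (lithostatic) stress σ_v:
glacial till: 2240 kg/m³ × 9.81 m/s² × 560 m = 1.231×10^7 Pa = 12.31 MPa
granite: 2630 kg/m³ × 9.81 m/s² × 37383 m = 9.645×10^8 Pa = 964.5 MPa
Total = 12.31 + 964.5 = 976.80 MPa
Pore pressure P_p = 1020 kg/m³ × 9.81 m/s² × 37943 m = 3.797×10^8 Pa = 379.7 MPa
Effective stress σ' = σ_v − P_p = 976.8 − 379.7 = 597.13 MPa = 5.9713 kbar

5.97 kbar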